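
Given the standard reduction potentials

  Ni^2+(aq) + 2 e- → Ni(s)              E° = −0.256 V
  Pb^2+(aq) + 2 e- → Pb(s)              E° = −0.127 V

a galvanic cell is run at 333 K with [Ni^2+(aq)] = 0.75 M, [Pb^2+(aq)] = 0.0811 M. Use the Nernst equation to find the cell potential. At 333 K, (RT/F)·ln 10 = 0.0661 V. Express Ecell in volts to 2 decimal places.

Since E°(Pb²⁺/Pb) > E°(Ni²⁺/Ni), Pb²⁺/Pb serves as the cathode.
The standard potential is −0.127 − (−0.256) = +0.129 V and the balanced reaction transfers n = 2 electrons.
The balanced reaction is Pb^2+(aq) + Ni(s) → Pb(s) + Ni^2+(aq), so Q = [Ni^2+(aq)] / [Pb^2+(aq)] = 9.25 and log Q = 0.966.
E = E° − (0.0661/n)·log Q = +0.129 − (0.0661/2)(0.966) = +0.10 V.

+0.10 V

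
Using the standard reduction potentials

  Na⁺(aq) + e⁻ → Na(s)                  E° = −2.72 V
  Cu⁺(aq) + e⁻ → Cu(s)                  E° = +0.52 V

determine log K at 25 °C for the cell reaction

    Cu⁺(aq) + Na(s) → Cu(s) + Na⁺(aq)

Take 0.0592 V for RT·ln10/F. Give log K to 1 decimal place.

log K = 54.7

The Cu⁺/Cu couple is reduced (cathode); E°cell = +0.52 − (−2.72) = +3.24 V with n = 1.
At equilibrium E = 0, so log K = nE°cell / 0.0592 = (1)(+3.24) / 0.0592 = 54.7.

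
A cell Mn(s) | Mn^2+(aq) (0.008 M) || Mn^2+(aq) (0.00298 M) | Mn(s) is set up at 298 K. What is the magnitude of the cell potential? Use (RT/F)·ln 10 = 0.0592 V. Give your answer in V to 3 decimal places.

0.013 V

For a concentration cell E°cell = 0, since both electrodes use the same couple.
The compartment with the higher Mn^2+(aq) concentration (0.008 M) acts as the cathode; ions are reduced there and produced at the dilute (0.00298 M) anode.
With n = 2, Ecell = −(0.0592/2)·log([dilute]/[conc]) = −(0.0592/2)·log(0.00298/0.008) = +0.013 V.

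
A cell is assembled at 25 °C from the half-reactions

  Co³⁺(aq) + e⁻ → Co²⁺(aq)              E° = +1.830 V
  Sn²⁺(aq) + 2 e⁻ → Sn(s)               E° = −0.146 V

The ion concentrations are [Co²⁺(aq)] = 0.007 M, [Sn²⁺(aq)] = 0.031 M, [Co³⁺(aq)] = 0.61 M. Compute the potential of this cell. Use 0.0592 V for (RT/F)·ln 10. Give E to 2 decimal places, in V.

Co³⁺/Co²⁺ is reduced (cathode, E° = +1.830 V) and Sn²⁺/Sn is oxidized (anode).
E°cell = E°cat − E°an = +1.830 − (−0.146) = +1.976 V; n = 2.
Balancing gives 2 Co³⁺(aq) + Sn(s) → 2 Co²⁺(aq) + Sn²⁺(aq); hence Q = ([Co²⁺(aq)]^2·[Sn²⁺(aq)]) / [Co³⁺(aq)]^2 = 4.08×10^−6 (log Q = −5.389).
By the Nernst equation, E = +1.976 − (0.0592/2)·(−5.389) = +2.14 V.

+2.14 V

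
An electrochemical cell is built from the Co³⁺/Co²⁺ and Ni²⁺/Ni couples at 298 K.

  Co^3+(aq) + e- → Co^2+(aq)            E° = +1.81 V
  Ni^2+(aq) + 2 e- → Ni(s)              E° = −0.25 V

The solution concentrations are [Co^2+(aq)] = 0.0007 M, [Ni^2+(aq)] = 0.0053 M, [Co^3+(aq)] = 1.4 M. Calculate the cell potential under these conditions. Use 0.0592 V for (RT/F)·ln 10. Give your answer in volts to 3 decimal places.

+2.323 V

Co³⁺/Co²⁺ is reduced (cathode, E° = +1.81 V) and Ni²⁺/Ni is oxidized (anode).
E°cell = +1.81 − (−0.25) = +2.06 V, with n = 2 electrons transferred.
The balanced reaction is 2 Co^3+(aq) + Ni(s) → 2 Co^2+(aq) + Ni^2+(aq), so Q = ([Co^2+(aq)]^2·[Ni^2+(aq)]) / [Co^3+(aq)]^2 = 1.33×10^−9 and log Q = −8.878.
Applying E = E° − (RT ln10/nF)·log Q gives +2.06 − (0.0592/2)(−8.878) = +2.323 V.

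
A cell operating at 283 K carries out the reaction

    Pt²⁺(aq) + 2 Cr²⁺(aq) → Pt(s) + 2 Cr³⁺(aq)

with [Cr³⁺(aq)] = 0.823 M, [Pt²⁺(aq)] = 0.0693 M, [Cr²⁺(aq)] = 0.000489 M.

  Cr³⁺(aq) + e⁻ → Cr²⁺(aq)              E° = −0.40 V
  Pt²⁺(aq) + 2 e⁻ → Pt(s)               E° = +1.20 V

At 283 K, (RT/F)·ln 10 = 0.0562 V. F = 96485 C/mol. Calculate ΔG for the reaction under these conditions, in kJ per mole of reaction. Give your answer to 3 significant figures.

With Pt²⁺/Pt reduced at the cathode, E°cell = +1.20 − (−0.40) = +1.60 V and n = 2.
Q = [Cr³⁺(aq)]^2 / ([Pt²⁺(aq)]·[Cr²⁺(aq)]^2) = 4.09×10^7, so log Q = 7.611 and E = +1.60 − (0.0562/2)(7.611) = +1.3861 V.
ΔG = −nFE = −(2)(96485)(+1.3861) J/mol = −267 kJ/mol.

−267 kJ/mol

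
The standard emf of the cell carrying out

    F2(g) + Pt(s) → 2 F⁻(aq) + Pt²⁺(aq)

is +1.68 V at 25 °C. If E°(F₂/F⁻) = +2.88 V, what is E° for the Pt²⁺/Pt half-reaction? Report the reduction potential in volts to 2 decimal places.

In the reaction as written the F₂/F⁻ couple is reduced (cathode) and Pt²⁺/Pt is oxidized (anode), so E°cell = E°(F₂/F⁻) − E°(Pt²⁺/Pt).
E°(Pt²⁺/Pt) = E°(cathode) − E°cell = +2.88 − (+1.68) = +1.20 V.

+1.20 V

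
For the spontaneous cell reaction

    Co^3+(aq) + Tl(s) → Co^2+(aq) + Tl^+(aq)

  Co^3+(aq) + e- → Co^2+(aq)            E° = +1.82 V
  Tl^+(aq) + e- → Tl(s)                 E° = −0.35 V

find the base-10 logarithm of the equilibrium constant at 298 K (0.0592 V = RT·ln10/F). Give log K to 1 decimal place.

log K = 36.7

The Co³⁺/Co²⁺ couple is reduced (cathode); E°cell = +1.82 − (−0.35) = +2.17 V with n = 1.
At equilibrium E = 0, so log K = nE°cell / 0.0592 = (1)(+2.17) / 0.0592 = 36.7.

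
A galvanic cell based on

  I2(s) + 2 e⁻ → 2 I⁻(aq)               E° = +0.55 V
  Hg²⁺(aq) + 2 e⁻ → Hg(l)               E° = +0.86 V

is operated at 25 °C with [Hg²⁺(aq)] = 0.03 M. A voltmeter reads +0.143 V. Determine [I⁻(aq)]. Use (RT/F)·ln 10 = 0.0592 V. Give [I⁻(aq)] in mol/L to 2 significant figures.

0.0087 M

With Hg²⁺/Hg at the cathode and I₂/I⁻ at the anode, E°cell = +0.86 − (+0.55) = +0.31 V (n = 2).
Since E = E° − (0.0592/n)·log Q, log Q = n(E° − E)/0.0592 = 5.642.
For Hg²⁺(aq) + 2 I⁻(aq) → Hg(l) + I2(s), the reaction quotient is Q = 1 / ([Hg²⁺(aq)]·[I⁻(aq)]^2).
Isolating [I⁻(aq)] in Q = 10^{5.642} yields log [I⁻(aq)] = −2.060, i.e. 0.0087 M.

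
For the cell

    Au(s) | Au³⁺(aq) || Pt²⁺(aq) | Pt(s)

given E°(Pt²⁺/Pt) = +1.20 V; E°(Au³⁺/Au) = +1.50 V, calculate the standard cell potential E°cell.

By convention the left-hand electrode in cell notation is the anode (oxidation) and the right-hand electrode is the cathode (reduction).
E°cell = E°(right) − E°(left) = +1.20 − (+1.50) = −0.30 V.
The negative sign shows that, as written, the cell would require an external voltage to drive the reaction.

−0.30 V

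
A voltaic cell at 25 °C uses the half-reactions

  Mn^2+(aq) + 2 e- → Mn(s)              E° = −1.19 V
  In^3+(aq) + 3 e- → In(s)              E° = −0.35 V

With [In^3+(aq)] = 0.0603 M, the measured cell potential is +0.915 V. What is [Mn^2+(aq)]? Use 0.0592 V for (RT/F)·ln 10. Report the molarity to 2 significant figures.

0.00045 M

The In³⁺/In couple has the larger reduction potential, so it is the cathode: E°cell = −0.35 − (−1.19) = +0.84 V and n = 6.
Rearranging E = E° − (0.0592/n)·log Q gives log Q = 6(+0.84 − (+0.915))/0.0592 = −7.601.
Balancing electrons gives 2 In^3+(aq) + 3 Mn(s) → 2 In(s) + 3 Mn^2+(aq); thus Q = [Mn^2+(aq)]^3 / [In^3+(aq)]^2.
Solving for the unknown gives log [Mn^2+(aq)] = −3.347, so [Mn^2+(aq)] ≈ 0.00045 M.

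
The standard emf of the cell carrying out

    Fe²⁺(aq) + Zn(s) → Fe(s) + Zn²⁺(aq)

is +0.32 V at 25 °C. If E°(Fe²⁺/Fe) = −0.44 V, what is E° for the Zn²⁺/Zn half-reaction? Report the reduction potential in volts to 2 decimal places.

−0.76 V

In the reaction as written the Fe²⁺/Fe couple is reduced (cathode) and Zn²⁺/Zn is oxidized (anode), so E°cell = E°(Fe²⁺/Fe) − E°(Zn²⁺/Zn).
E°(Zn²⁺/Zn) = E°(cathode) − E°cell = −0.44 − (+0.32) = −0.76 V.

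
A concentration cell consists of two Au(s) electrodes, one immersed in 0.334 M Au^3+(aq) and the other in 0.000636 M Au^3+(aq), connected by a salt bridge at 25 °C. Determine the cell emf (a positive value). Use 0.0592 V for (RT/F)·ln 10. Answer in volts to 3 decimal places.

0.054 V

For a concentration cell E°cell = 0, since both electrodes use the same couple.
The compartment with the higher Au^3+(aq) concentration (0.334 M) acts as the cathode; ions are reduced there and produced at the dilute (0.000636 M) anode.
With n = 3, Ecell = −(0.0592/3)·log([dilute]/[conc]) = −(0.0592/3)·log(0.000636/0.334) = +0.054 V.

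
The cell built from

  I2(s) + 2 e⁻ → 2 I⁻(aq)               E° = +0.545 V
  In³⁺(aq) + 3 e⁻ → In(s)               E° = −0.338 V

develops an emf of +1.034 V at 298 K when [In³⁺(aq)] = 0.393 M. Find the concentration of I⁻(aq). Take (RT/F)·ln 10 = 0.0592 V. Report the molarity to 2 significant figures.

0.0038 M

With I₂/I⁻ at the cathode and In³⁺/In at the anode, E°cell = +0.545 − (−0.338) = +0.883 V (n = 6).
From the Nernst equation, log Q = n(E° − E)/0.0592 = 6·(+0.883 − (+1.034))/0.0592 = −15.304.
Balancing electrons gives 3 I2(s) + 2 In(s) → 6 I⁻(aq) + 2 In³⁺(aq); thus Q = [I⁻(aq)]^6·[In³⁺(aq)]^2.
Isolating [I⁻(aq)] in Q = 10^{−15.304} yields log [I⁻(aq)] = −2.415, i.e. 0.0038 M.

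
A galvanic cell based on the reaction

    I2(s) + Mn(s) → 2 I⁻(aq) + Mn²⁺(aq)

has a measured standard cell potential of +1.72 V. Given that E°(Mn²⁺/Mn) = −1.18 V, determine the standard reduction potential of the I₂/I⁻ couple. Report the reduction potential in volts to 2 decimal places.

+0.54 V

In the reaction as written the I₂/I⁻ couple is reduced (cathode) and Mn²⁺/Mn is oxidized (anode), so E°cell = E°(I₂/I⁻) − E°(Mn²⁺/Mn).
E°(I₂/I⁻) = E°cell + E°(anode) = +1.72 + (−1.18) = +0.54 V.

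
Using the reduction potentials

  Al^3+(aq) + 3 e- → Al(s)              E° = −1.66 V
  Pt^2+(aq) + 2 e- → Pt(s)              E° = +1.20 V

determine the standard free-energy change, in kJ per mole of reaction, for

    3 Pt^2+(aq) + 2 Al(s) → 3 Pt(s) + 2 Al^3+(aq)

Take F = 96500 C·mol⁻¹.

−1656 kJ/mol

In the reaction as written Pt^2+(aq) is reduced, so the Pt²⁺/Pt couple is the cathode and Al³⁺/Al is the anode.
E°cell = +1.20 − (−1.66) = +2.86 V; balancing electrons gives n = 6.
ΔG° = −nFE°cell = −(6)(96500)(+2.86) J/mol = −1656 kJ/mol.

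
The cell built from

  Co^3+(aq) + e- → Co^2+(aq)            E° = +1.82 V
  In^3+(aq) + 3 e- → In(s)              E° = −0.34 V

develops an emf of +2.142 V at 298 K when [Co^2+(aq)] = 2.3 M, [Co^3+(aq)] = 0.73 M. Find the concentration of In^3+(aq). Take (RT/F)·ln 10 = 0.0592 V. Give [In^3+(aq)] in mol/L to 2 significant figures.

Co³⁺/Co²⁺ is the cathode (higher E°); E°cell = +1.82 − (−0.34) = +2.16 V with n = 3.
Since E = E° − (0.0592/n)·log Q, log Q = n(E° − E)/0.0592 = 0.912.
The balanced reaction is 3 Co^3+(aq) + In(s) → 3 Co^2+(aq) + In^3+(aq), so Q = ([Co^2+(aq)]^3·[In^3+(aq)]) / [Co^3+(aq)]^3.
Solving for the unknown gives log [In^3+(aq)] = −0.583, so [In^3+(aq)] ≈ 0.26 M.

0.26 M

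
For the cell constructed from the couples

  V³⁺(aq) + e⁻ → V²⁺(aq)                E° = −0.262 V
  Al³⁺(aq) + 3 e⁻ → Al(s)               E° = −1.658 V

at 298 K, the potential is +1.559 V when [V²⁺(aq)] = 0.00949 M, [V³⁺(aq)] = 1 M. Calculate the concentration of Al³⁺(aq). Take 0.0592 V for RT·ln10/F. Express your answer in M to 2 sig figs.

V³⁺/V²⁺ is the cathode (higher E°); E°cell = −0.262 − (−1.658) = +1.396 V with n = 3.
Rearranging E = E° − (0.0592/n)·log Q gives log Q = 3(+1.396 − (+1.559))/0.0592 = −8.260.
For 3 V³⁺(aq) + Al(s) → 3 V²⁺(aq) + Al³⁺(aq), the reaction quotient is Q = ([V²⁺(aq)]^3·[Al³⁺(aq)]) / [V³⁺(aq)]^3.
Solving for the unknown gives log [Al³⁺(aq)] = −2.192, so [Al³⁺(aq)] ≈ 0.0064 M.

0.0064 M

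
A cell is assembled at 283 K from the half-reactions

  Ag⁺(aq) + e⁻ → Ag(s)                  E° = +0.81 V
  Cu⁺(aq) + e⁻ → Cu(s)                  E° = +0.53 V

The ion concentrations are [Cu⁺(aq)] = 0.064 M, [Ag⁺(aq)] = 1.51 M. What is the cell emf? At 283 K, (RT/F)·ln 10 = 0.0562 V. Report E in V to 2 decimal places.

+0.36 V

Since E°(Ag⁺/Ag) > E°(Cu⁺/Cu), Ag⁺/Ag serves as the cathode.
E°cell = +0.81 − (+0.53) = +0.28 V, with n = 1 electron transferred.
The balanced reaction is Ag⁺(aq) + Cu(s) → Ag(s) + Cu⁺(aq), so Q = [Cu⁺(aq)] / [Ag⁺(aq)] = 0.0424 and log Q = −1.373.
E = E° − (0.0562/n)·log Q = +0.28 − (0.0562/1)(−1.373) = +0.36 V.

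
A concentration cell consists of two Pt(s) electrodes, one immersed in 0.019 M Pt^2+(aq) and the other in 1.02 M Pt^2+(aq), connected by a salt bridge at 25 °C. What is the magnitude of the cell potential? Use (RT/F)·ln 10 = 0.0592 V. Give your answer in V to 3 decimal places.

For a concentration cell E°cell = 0, since both electrodes use the same couple.
The compartment with the higher Pt^2+(aq) concentration (1.02 M) acts as the cathode; ions are reduced there and produced at the dilute (0.019 M) anode.
With n = 2, Ecell = −(0.0592/2)·log([dilute]/[conc]) = −(0.0592/2)·log(0.019/1.02) = +0.051 V.

0.051 V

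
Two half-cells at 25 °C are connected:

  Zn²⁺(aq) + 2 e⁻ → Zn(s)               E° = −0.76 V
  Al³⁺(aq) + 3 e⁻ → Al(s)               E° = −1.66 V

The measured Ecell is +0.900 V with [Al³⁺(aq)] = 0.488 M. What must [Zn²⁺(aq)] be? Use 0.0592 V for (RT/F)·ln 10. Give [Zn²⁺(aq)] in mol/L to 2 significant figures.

Zn²⁺/Zn is the cathode (higher E°); E°cell = −0.76 − (−1.66) = +0.90 V with n = 6.
Rearranging E = E° − (0.0592/n)·log Q gives log Q = 6(+0.90 − (+0.900))/0.0592 = 0.000.
The balanced reaction is 3 Zn²⁺(aq) + 2 Al(s) → 3 Zn(s) + 2 Al³⁺(aq), so Q = [Al³⁺(aq)]^2 / [Zn²⁺(aq)]^3.
Isolating [Zn²⁺(aq)] in Q = 10^{0.000} yields log [Zn²⁺(aq)] = −0.208, i.e. 0.62 M.

0.62 M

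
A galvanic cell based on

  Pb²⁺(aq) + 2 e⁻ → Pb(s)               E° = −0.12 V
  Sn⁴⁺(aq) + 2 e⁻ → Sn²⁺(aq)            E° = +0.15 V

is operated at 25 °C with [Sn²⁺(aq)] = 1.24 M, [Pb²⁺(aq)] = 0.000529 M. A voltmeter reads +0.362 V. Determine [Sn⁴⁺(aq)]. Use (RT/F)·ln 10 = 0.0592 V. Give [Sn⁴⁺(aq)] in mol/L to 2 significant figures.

Sn⁴⁺/Sn²⁺ is the cathode (higher E°); E°cell = +0.15 − (−0.12) = +0.27 V with n = 2.
From the Nernst equation, log Q = n(E° − E)/0.0592 = 2·(+0.27 − (+0.362))/0.0592 = −3.108.
The balanced reaction is Sn⁴⁺(aq) + Pb(s) → Sn²⁺(aq) + Pb²⁺(aq), so Q = ([Sn²⁺(aq)]·[Pb²⁺(aq)]) / [Sn⁴⁺(aq)].
Solving for the unknown gives log [Sn⁴⁺(aq)] = −0.075, so [Sn⁴⁺(aq)] ≈ 0.84 M.

0.84 M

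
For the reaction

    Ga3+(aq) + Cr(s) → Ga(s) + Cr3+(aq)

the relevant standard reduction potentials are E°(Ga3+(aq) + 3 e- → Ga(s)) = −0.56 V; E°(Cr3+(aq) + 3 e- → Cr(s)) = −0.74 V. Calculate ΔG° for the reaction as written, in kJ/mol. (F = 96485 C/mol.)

In the reaction as written Ga3+(aq) is reduced, so the Ga³⁺/Ga couple is the cathode and Cr³⁺/Cr is the anode.
E°cell = −0.56 − (−0.74) = +0.18 V; balancing electrons gives n = 3.
ΔG° = −nFE°cell = −(3)(96485)(+0.18) J/mol = −52.1 kJ/mol.

−52.1 kJ/mol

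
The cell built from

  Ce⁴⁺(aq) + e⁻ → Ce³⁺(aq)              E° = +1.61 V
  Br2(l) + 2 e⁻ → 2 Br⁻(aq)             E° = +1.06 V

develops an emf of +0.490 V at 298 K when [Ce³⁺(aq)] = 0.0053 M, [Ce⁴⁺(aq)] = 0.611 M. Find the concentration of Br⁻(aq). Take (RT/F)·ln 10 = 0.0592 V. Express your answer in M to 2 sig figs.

With Ce⁴⁺/Ce³⁺ at the cathode and Br₂/Br⁻ at the anode, E°cell = +1.61 − (+1.06) = +0.55 V (n = 2).
From the Nernst equation, log Q = n(E° − E)/0.0592 = 2·(+0.55 − (+0.490))/0.0592 = 2.027.
The balanced reaction is 2 Ce⁴⁺(aq) + 2 Br⁻(aq) → 2 Ce³⁺(aq) + Br2(l), so Q = [Ce³⁺(aq)]^2 / ([Ce⁴⁺(aq)]^2·[Br⁻(aq)]^2).
Solving for the unknown gives log [Br⁻(aq)] = −3.075, so [Br⁻(aq)] ≈ 0.00084 M.

0.00084 M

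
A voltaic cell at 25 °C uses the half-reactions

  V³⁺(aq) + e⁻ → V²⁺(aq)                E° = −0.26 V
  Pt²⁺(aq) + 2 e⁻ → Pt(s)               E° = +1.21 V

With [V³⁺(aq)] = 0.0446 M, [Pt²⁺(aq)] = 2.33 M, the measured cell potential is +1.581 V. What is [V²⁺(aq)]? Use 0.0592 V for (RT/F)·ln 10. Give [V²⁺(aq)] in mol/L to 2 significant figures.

2.2 M

Pt²⁺/Pt is the cathode (higher E°); E°cell = +1.21 − (−0.26) = +1.47 V with n = 2.
Since E = E° − (0.0592/n)·log Q, log Q = n(E° − E)/0.0592 = −3.750.
Balancing electrons gives Pt²⁺(aq) + 2 V²⁺(aq) → Pt(s) + 2 V³⁺(aq); thus Q = [V³⁺(aq)]^2 / ([Pt²⁺(aq)]·[V²⁺(aq)]^2).
Isolating [V²⁺(aq)] in Q = 10^{−3.750} yields log [V²⁺(aq)] = 0.341, i.e. 2.2 M.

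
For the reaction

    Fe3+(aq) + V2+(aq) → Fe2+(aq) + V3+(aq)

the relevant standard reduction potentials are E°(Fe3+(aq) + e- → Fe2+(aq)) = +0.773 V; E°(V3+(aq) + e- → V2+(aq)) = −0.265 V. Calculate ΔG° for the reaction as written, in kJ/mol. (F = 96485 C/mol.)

−100 kJ/mol

In the reaction as written Fe3+(aq) is reduced, so the Fe³⁺/Fe²⁺ couple is the cathode and V³⁺/V²⁺ is the anode.
E°cell = +0.773 − (−0.265) = +1.038 V; balancing electrons gives n = 1.
ΔG° = −nFE°cell = −(1)(96485)(+1.038) J/mol = −100 kJ/mol.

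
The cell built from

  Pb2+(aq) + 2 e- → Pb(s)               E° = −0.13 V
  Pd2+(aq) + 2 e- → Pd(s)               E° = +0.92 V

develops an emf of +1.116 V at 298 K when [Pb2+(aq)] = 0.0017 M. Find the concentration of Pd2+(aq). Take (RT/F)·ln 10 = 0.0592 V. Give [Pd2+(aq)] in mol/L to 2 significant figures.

The Pd²⁺/Pd couple has the larger reduction potential, so it is the cathode: E°cell = +0.92 − (−0.13) = +1.05 V and n = 2.
From the Nernst equation, log Q = n(E° − E)/0.0592 = 2·(+1.05 − (+1.116))/0.0592 = −2.230.
The balanced reaction is Pd2+(aq) + Pb(s) → Pd(s) + Pb2+(aq), so Q = [Pb2+(aq)] / [Pd2+(aq)].
Isolating [Pd2+(aq)] in Q = 10^{−2.230} yields log [Pd2+(aq)] = −0.540, i.e. 0.29 M.

0.29 M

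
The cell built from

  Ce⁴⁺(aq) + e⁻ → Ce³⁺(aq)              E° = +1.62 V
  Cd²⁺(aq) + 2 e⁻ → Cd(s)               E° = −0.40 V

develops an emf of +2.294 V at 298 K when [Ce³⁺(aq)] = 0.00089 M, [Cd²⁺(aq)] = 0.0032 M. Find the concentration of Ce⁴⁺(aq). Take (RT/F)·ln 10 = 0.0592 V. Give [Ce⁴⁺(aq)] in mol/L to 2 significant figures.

Ce⁴⁺/Ce³⁺ is the cathode (higher E°); E°cell = +1.62 − (−0.40) = +2.02 V with n = 2.
From the Nernst equation, log Q = n(E° − E)/0.0592 = 2·(+2.02 − (+2.294))/0.0592 = −9.257.
Balancing electrons gives 2 Ce⁴⁺(aq) + Cd(s) → 2 Ce³⁺(aq) + Cd²⁺(aq); thus Q = ([Ce³⁺(aq)]^2·[Cd²⁺(aq)]) / [Ce⁴⁺(aq)]^2.
Solving for the unknown gives log [Ce⁴⁺(aq)] = 0.330, so [Ce⁴⁺(aq)] ≈ 2.1 M.

2.1 M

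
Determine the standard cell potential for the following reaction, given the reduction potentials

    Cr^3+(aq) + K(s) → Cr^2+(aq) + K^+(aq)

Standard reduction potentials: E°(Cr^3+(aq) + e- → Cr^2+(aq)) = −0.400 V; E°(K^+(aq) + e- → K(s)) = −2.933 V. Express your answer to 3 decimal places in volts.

+2.533 V

In the reaction as written, Cr^3+(aq) is reduced (cathode) and K^+(aq) is produced by oxidation at the anode.
E°cell = E°(cathode) − E°(anode) = −0.400 − (−2.933) = +2.533 V.
The positive value indicates the reaction is spontaneous as written.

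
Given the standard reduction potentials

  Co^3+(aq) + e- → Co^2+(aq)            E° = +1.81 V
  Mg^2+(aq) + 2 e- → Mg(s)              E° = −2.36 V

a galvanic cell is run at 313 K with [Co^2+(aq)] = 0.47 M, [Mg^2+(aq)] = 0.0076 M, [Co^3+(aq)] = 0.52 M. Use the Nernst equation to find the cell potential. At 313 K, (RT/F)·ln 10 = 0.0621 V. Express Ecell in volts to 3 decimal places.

Co³⁺/Co²⁺ is reduced (cathode, E° = +1.81 V) and Mg²⁺/Mg is oxidized (anode).
E°cell = +1.81 − (−2.36) = +4.17 V, with n = 2 electrons transferred.
For the overall reaction 2 Co^3+(aq) + Mg(s) → 2 Co^2+(aq) + Mg^2+(aq), Q = ([Co^2+(aq)]^2·[Mg^2+(aq)]) / [Co^3+(aq)]^2 = 0.00621, giving log Q = −2.207.
By the Nernst equation, E = +4.17 − (0.0621/2)·(−2.207) = +4.239 V.

+4.239 V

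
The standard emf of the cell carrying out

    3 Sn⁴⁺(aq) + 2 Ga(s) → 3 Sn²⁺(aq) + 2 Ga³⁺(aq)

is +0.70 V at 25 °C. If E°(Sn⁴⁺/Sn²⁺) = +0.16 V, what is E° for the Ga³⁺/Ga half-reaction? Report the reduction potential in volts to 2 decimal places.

−0.54 V

In the reaction as written the Sn⁴⁺/Sn²⁺ couple is reduced (cathode) and Ga³⁺/Ga is oxidized (anode), so E°cell = E°(Sn⁴⁺/Sn²⁺) − E°(Ga³⁺/Ga).
E°(Ga³⁺/Ga) = E°(cathode) − E°cell = +0.16 − (+0.70) = −0.54 V.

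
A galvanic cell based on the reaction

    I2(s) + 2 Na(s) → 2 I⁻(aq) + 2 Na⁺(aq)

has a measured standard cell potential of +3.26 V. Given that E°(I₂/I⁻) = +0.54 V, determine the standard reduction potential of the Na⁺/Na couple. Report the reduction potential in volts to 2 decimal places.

−2.72 V

In the reaction as written the I₂/I⁻ couple is reduced (cathode) and Na⁺/Na is oxidized (anode), so E°cell = E°(I₂/I⁻) − E°(Na⁺/Na).
E°(Na⁺/Na) = E°(cathode) − E°cell = +0.54 − (+3.26) = −2.72 V.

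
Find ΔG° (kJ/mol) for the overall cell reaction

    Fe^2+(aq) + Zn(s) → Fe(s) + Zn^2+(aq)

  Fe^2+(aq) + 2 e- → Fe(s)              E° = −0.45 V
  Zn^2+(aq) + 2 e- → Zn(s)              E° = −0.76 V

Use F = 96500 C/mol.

In the reaction as written Fe^2+(aq) is reduced, so the Fe²⁺/Fe couple is the cathode and Zn²⁺/Zn is the anode.
E°cell = −0.45 − (−0.76) = +0.31 V; balancing electrons gives n = 2.
ΔG° = −nFE°cell = −(2)(96500)(+0.31) J/mol = −59.8 kJ/mol.

−59.8 kJ/mol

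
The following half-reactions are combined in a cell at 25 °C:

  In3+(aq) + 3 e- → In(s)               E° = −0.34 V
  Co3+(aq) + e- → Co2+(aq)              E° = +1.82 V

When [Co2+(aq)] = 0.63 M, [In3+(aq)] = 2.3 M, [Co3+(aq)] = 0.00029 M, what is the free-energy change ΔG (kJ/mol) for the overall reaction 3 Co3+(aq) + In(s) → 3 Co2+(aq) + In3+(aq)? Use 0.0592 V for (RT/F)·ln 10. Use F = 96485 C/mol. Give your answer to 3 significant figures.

With Co³⁺/Co²⁺ reduced at the cathode, E°cell = +1.82 − (−0.34) = +2.16 V and n = 3.
Here Q = ([Co2+(aq)]^3·[In3+(aq)]) / [Co3+(aq)]^3 = 2.36×10^10 (log Q = 10.373), giving E = +2.16 − (0.0592/3)·(10.373) = +1.9553 V.
Then ΔG = −nFE = −3 × 96485 × +1.9553 J/mol = −566 kJ/mol.

−566 kJ/mol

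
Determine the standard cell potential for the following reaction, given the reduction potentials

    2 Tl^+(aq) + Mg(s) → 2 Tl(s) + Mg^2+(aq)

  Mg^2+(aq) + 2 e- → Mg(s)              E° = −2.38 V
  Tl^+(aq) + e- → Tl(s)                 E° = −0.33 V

+2.05 V

Tl^+(aq) gains electrons, so the Tl⁺/Tl couple is the cathode; the Mg²⁺/Mg couple is the anode.
E°cell = E°(cathode) − E°(anode) = −0.33 − (−2.38) = +2.05 V.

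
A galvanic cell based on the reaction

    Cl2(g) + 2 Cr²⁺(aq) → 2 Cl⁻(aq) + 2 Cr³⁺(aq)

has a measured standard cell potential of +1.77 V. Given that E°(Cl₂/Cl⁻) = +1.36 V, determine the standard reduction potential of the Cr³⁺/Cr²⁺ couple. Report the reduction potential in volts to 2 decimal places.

In the reaction as written the Cl₂/Cl⁻ couple is reduced (cathode) and Cr³⁺/Cr²⁺ is oxidized (anode), so E°cell = E°(Cl₂/Cl⁻) − E°(Cr³⁺/Cr²⁺).
E°(Cr³⁺/Cr²⁺) = E°(cathode) − E°cell = +1.36 − (+1.77) = −0.41 V.

−0.41 V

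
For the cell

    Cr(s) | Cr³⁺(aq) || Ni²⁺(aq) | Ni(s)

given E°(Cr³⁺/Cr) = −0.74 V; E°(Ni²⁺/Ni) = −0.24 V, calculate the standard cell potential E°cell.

+0.50 V

By convention the left-hand electrode in cell notation is the anode (oxidation) and the right-hand electrode is the cathode (reduction).
E°cell = E°(right) − E°(left) = −0.24 − (−0.74) = +0.50 V.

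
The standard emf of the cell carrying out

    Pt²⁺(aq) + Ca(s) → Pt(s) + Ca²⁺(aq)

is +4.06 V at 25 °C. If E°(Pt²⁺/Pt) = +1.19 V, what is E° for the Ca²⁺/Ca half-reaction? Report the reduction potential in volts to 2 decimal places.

In the reaction as written the Pt²⁺/Pt couple is reduced (cathode) and Ca²⁺/Ca is oxidized (anode), so E°cell = E°(Pt²⁺/Pt) − E°(Ca²⁺/Ca).
E°(Ca²⁺/Ca) = E°(cathode) − E°cell = +1.19 − (+4.06) = −2.87 V.

−2.87 V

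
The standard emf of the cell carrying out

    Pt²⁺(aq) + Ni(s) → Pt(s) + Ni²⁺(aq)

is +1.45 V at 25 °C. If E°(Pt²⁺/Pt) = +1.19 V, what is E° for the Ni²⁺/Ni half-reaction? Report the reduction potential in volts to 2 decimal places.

−0.26 V

In the reaction as written the Pt²⁺/Pt couple is reduced (cathode) and Ni²⁺/Ni is oxidized (anode), so E°cell = E°(Pt²⁺/Pt) − E°(Ni²⁺/Ni).
E°(Ni²⁺/Ni) = E°(cathode) − E°cell = +1.19 − (+1.45) = −0.26 V.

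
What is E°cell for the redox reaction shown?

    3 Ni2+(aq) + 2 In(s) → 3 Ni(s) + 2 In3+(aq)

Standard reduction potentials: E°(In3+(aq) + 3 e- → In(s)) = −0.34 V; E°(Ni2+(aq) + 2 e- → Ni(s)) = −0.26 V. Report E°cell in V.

Ni2+(aq) gains electrons, so the Ni²⁺/Ni couple is the cathode; the In³⁺/In couple is the anode.
E°cell = E°(cathode) − E°(anode) = −0.26 − (−0.34) = +0.08 V.
The positive value indicates the reaction is spontaneous as written.

+0.08 V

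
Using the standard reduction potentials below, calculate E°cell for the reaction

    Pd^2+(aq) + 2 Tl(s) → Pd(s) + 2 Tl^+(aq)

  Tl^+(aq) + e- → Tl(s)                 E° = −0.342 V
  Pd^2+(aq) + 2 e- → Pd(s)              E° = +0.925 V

Pd^2+(aq) gains electrons, so the Pd²⁺/Pd couple is the cathode; the Tl⁺/Tl couple is the anode.
E°cell = E°(cathode) − E°(anode) = +0.925 − (−0.342) = +1.267 V.

+1.267 V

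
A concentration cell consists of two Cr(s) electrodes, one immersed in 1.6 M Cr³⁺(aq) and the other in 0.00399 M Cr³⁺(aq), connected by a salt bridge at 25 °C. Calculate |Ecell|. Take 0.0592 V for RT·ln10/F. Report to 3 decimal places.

For a concentration cell E°cell = 0, since both electrodes use the same couple.
The compartment with the higher Cr³⁺(aq) concentration (1.6 M) acts as the cathode; ions are reduced there and produced at the dilute (0.00399 M) anode.
With n = 3, Ecell = −(0.0592/3)·log([dilute]/[conc]) = −(0.0592/3)·log(0.00399/1.6) = +0.051 V.

0.051 V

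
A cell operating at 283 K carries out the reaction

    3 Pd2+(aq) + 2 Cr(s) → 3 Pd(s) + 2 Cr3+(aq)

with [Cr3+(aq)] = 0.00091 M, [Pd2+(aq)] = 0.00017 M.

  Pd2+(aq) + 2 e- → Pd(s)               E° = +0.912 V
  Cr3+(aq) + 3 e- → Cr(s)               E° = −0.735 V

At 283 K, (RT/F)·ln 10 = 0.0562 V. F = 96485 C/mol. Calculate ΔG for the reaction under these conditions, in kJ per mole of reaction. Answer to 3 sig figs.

−925 kJ/mol

E°cell = +0.912 − (−0.735) = +1.647 V; the balanced reaction transfers n = 6 electrons.
The reaction quotient is [Cr3+(aq)]^2 / [Pd2+(aq)]^3 = 1.69×10^5; by Nernst, E = +1.647 − (0.0562/6)(5.227) = +1.5980 V.
Finally ΔG = −nFE = −(6)(96485 C/mol)(+1.5980 V) = −925 kJ/mol.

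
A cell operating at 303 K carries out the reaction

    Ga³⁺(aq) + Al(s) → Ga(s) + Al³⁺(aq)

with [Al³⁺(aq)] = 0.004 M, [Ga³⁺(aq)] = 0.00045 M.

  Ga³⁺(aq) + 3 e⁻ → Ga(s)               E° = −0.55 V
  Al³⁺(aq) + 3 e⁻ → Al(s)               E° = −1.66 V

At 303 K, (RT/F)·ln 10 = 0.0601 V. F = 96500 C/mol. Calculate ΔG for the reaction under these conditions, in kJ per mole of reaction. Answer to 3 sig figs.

−316 kJ/mol

The standard cell potential is −0.55 − (−1.66) = +1.11 V, with n = 3 electrons in the balanced equation.
The reaction quotient is [Al³⁺(aq)] / [Ga³⁺(aq)] = 8.89; by Nernst, E = +1.11 − (0.0601/3)(0.949) = +1.0910 V.
Then ΔG = −nFE = −3 × 96500 × +1.0910 J/mol = −316 kJ/mol.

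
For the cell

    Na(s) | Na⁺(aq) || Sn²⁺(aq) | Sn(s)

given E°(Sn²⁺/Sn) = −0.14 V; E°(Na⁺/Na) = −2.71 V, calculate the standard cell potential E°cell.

By convention the left-hand electrode in cell notation is the anode (oxidation) and the right-hand electrode is the cathode (reduction).
E°cell = E°(right) − E°(left) = −0.14 − (−2.71) = +2.57 V.

+2.57 V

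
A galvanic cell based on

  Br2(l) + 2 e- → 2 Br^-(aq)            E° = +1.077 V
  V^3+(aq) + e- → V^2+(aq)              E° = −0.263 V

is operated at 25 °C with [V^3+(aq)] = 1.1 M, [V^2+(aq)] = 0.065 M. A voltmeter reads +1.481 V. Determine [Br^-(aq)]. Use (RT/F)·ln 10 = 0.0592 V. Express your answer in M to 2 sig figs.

With Br₂/Br⁻ at the cathode and V³⁺/V²⁺ at the anode, E°cell = +1.077 − (−0.263) = +1.340 V (n = 2).
Since E = E° − (0.0592/n)·log Q, log Q = n(E° − E)/0.0592 = −4.764.
For Br2(l) + 2 V^2+(aq) → 2 Br^-(aq) + 2 V^3+(aq), the reaction quotient is Q = ([Br^-(aq)]^2·[V^3+(aq)]^2) / [V^2+(aq)]^2.
Substituting the known concentrations and solving, log [Br^-(aq)] = −3.610 and [Br^-(aq)] = 0.00025 M.

0.00025 M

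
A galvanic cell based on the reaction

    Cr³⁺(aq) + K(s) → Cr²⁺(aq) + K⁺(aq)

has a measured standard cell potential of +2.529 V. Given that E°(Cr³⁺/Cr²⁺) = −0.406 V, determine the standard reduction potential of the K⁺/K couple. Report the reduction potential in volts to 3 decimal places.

−2.935 V

In the reaction as written the Cr³⁺/Cr²⁺ couple is reduced (cathode) and K⁺/K is oxidized (anode), so E°cell = E°(Cr³⁺/Cr²⁺) − E°(K⁺/K).
E°(K⁺/K) = E°(cathode) − E°cell = −0.406 − (+2.529) = −2.935 V.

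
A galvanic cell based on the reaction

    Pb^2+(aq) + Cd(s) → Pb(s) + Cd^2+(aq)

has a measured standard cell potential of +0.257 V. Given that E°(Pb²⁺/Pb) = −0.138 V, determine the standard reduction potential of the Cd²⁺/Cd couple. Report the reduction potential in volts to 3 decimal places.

In the reaction as written the Pb²⁺/Pb couple is reduced (cathode) and Cd²⁺/Cd is oxidized (anode), so E°cell = E°(Pb²⁺/Pb) − E°(Cd²⁺/Cd).
E°(Cd²⁺/Cd) = E°(cathode) − E°cell = −0.138 − (+0.257) = −0.395 V.

−0.395 V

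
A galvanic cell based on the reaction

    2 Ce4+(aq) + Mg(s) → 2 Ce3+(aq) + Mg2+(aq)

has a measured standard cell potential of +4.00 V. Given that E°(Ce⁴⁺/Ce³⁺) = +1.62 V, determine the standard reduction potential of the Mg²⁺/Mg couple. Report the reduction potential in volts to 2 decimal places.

−2.38 V

In the reaction as written the Ce⁴⁺/Ce³⁺ couple is reduced (cathode) and Mg²⁺/Mg is oxidized (anode), so E°cell = E°(Ce⁴⁺/Ce³⁺) − E°(Mg²⁺/Mg).
E°(Mg²⁺/Mg) = E°(cathode) − E°cell = +1.62 − (+4.00) = −2.38 V.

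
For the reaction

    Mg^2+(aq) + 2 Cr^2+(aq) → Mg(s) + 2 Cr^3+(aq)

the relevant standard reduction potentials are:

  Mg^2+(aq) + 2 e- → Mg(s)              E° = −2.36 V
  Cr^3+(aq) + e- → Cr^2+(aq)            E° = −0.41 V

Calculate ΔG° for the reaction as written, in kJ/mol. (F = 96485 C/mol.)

+376 kJ/mol

In the reaction as written Mg^2+(aq) is reduced, so the Mg²⁺/Mg couple is the cathode and Cr³⁺/Cr²⁺ is the anode.
E°cell = −2.36 − (−0.41) = −1.95 V; balancing electrons gives n = 2.
ΔG° = −nFE°cell = −(2)(96485)(−1.95) J/mol = +376 kJ/mol.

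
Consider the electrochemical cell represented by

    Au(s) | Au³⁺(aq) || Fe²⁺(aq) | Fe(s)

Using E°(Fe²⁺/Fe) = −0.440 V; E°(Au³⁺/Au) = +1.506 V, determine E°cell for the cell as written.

−1.946 V

By convention the left-hand electrode in cell notation is the anode (oxidation) and the right-hand electrode is the cathode (reduction).
E°cell = E°(right) − E°(left) = −0.440 − (+1.506) = −1.946 V.
The negative sign shows that, as written, the cell would require an external voltage to drive the reaction.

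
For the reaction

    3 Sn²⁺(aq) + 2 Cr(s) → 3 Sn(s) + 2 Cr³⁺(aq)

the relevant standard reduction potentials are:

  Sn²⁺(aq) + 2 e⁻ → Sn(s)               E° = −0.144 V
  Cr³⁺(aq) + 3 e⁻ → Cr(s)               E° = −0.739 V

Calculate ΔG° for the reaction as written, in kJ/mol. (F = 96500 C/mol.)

In the reaction as written Sn²⁺(aq) is reduced, so the Sn²⁺/Sn couple is the cathode and Cr³⁺/Cr is the anode.
E°cell = −0.144 − (−0.739) = +0.595 V; balancing electrons gives n = 6.
ΔG° = −nFE°cell = −(6)(96500)(+0.595) J/mol = −345 kJ/mol.

−345 kJ/mol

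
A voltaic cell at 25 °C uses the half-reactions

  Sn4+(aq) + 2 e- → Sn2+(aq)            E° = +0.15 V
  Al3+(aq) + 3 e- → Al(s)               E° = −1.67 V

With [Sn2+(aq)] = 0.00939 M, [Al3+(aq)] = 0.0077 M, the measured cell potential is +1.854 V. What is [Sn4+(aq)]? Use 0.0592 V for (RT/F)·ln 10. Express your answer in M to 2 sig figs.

0.0052 M

Sn⁴⁺/Sn²⁺ is the cathode (higher E°); E°cell = +0.15 − (−1.67) = +1.82 V with n = 6.
From the Nernst equation, log Q = n(E° − E)/0.0592 = 6·(+1.82 − (+1.854))/0.0592 = −3.446.
For 3 Sn4+(aq) + 2 Al(s) → 3 Sn2+(aq) + 2 Al3+(aq), the reaction quotient is Q = ([Sn2+(aq)]^3·[Al3+(aq)]^2) / [Sn4+(aq)]^3.
Isolating [Sn4+(aq)] in Q = 10^{−3.446} yields log [Sn4+(aq)] = −2.288, i.e. 0.0052 M.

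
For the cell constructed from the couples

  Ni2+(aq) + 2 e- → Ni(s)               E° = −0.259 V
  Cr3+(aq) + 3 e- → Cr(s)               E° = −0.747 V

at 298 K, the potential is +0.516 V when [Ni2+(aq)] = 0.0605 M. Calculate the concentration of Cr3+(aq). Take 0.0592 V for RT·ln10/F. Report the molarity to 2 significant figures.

Ni²⁺/Ni is the cathode (higher E°); E°cell = −0.259 − (−0.747) = +0.488 V with n = 6.
From the Nernst equation, log Q = n(E° − E)/0.0592 = 6·(+0.488 − (+0.516))/0.0592 = −2.838.
The balanced reaction is 3 Ni2+(aq) + 2 Cr(s) → 3 Ni(s) + 2 Cr3+(aq), so Q = [Cr3+(aq)]^2 / [Ni2+(aq)]^3.
Isolating [Cr3+(aq)] in Q = 10^{−2.838} yields log [Cr3+(aq)] = −3.246, i.e. 0.00057 M.

0.00057 M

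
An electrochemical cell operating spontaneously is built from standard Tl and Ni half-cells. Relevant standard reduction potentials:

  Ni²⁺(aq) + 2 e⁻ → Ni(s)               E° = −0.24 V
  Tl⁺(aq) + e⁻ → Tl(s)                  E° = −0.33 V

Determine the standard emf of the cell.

The Ni²⁺/Ni couple has the higher E°, so Ni ion is reduced (cathode) and Tl is oxidized (anode).
E°cell = E°(cathode) − E°(anode) = −0.24 − (−0.33) = +0.09 V.

+0.09 V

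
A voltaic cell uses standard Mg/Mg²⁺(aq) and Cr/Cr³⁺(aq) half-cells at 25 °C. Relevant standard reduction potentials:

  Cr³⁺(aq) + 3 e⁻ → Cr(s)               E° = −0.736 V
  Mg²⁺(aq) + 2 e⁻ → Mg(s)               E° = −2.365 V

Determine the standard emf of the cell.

Of the two couples in this cell, the one with the more positive reduction potential is reduced at the cathode: here that is Cr³⁺/Cr (−0.736 V); Mg²⁺/Mg (−2.365 V) is the anode.
E°cell = E°(cathode) − E°(anode) = −0.736 − (−2.365) = +1.629 V.

+1.629 V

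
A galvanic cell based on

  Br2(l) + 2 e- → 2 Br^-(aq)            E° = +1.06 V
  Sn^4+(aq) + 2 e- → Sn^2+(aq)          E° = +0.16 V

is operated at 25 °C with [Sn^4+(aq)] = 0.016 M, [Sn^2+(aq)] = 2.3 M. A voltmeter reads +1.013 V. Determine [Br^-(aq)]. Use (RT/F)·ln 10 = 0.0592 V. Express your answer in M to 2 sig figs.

With Br₂/Br⁻ at the cathode and Sn⁴⁺/Sn²⁺ at the anode, E°cell = +1.06 − (+0.16) = +0.90 V (n = 2).
Rearranging E = E° − (0.0592/n)·log Q gives log Q = 2(+0.90 − (+1.013))/0.0592 = −3.818.
Balancing electrons gives Br2(l) + Sn^2+(aq) → 2 Br^-(aq) + Sn^4+(aq); thus Q = ([Br^-(aq)]^2·[Sn^4+(aq)]) / [Sn^2+(aq)].
Substituting the known concentrations and solving, log [Br^-(aq)] = −0.830 and [Br^-(aq)] = 0.15 M.

0.15 M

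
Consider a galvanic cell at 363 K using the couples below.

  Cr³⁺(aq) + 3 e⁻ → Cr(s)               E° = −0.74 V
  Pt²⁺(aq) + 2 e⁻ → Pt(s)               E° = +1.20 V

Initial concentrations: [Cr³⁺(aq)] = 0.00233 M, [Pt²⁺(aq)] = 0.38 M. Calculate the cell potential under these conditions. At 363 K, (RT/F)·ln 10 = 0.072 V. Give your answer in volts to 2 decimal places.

The Pt²⁺/Pt couple has the more positive E°, so it is the cathode; Cr³⁺/Cr is the anode.
The standard potential is +1.20 − (−0.74) = +1.94 V and the balanced reaction transfers n = 6 electrons.
The balanced reaction is 3 Pt²⁺(aq) + 2 Cr(s) → 3 Pt(s) + 2 Cr³⁺(aq), so Q = [Cr³⁺(aq)]^2 / [Pt²⁺(aq)]^3 = 9.89×10^−5 and log Q = −4.005.
By the Nernst equation, E = +1.94 − (0.072/6)·(−4.005) = +1.99 V.

+1.99 V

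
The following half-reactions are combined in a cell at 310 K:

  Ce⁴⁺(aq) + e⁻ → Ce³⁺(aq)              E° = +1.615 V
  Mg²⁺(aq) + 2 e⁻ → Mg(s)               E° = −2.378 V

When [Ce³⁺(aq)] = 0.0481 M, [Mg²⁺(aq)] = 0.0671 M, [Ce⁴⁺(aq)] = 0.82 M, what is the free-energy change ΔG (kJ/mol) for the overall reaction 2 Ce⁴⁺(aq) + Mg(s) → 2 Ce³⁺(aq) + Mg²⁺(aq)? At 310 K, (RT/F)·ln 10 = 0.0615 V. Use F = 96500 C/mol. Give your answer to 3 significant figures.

−792 kJ/mol

With Ce⁴⁺/Ce³⁺ reduced at the cathode, E°cell = +1.615 − (−2.378) = +3.993 V and n = 2.
Here Q = ([Ce³⁺(aq)]^2·[Mg²⁺(aq)]) / [Ce⁴⁺(aq)]^2 = 0.000231 (log Q = −3.637), giving E = +3.993 − (0.0615/2)·(−3.637) = +4.1048 V.
Then ΔG = −nFE = −2 × 96500 × +4.1048 J/mol = −792 kJ/mol.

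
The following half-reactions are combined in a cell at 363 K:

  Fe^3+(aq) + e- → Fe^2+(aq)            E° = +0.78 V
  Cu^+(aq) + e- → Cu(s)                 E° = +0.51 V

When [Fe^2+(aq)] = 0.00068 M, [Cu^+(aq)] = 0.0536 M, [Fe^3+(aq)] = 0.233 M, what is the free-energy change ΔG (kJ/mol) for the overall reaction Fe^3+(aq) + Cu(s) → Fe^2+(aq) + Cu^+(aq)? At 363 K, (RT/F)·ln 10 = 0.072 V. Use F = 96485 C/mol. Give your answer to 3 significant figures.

−52.5 kJ/mol

With Fe³⁺/Fe²⁺ reduced at the cathode, E°cell = +0.78 − (+0.51) = +0.27 V and n = 1.
The reaction quotient is ([Fe^2+(aq)]·[Cu^+(aq)]) / [Fe^3+(aq)] = 0.000156; by Nernst, E = +0.27 − (0.072/1)(−3.806) = +0.5440 V.
ΔG = −nFE = −(1)(96485)(+0.5440) J/mol = −52.5 kJ/mol.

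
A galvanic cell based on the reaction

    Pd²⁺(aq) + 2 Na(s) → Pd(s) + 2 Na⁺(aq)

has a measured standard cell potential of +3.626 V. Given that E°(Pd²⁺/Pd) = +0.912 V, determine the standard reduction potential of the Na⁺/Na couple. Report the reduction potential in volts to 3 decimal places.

In the reaction as written the Pd²⁺/Pd couple is reduced (cathode) and Na⁺/Na is oxidized (anode), so E°cell = E°(Pd²⁺/Pd) − E°(Na⁺/Na).
E°(Na⁺/Na) = E°(cathode) − E°cell = +0.912 − (+3.626) = −2.714 V.

−2.714 V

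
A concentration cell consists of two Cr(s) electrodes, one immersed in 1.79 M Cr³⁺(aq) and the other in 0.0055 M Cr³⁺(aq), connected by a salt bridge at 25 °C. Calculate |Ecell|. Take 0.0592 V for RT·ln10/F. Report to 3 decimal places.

For a concentration cell E°cell = 0, since both electrodes use the same couple.
The compartment with the higher Cr³⁺(aq) concentration (1.79 M) acts as the cathode; ions are reduced there and produced at the dilute (0.0055 M) anode.
With n = 3, Ecell = −(0.0592/3)·log([dilute]/[conc]) = −(0.0592/3)·log(0.0055/1.79) = +0.050 V.

0.050 V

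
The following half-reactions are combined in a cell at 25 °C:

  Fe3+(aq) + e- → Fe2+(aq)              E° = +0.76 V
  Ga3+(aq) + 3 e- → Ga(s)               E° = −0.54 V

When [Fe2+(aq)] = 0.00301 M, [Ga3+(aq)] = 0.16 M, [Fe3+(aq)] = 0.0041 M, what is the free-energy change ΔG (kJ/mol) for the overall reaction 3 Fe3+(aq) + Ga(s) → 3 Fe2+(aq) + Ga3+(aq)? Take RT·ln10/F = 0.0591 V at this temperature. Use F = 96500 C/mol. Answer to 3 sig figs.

−383 kJ/mol

E°cell = +0.76 − (−0.54) = +1.30 V; the balanced reaction transfers n = 3 electrons.
Here Q = ([Fe2+(aq)]^3·[Ga3+(aq)]) / [Fe3+(aq)]^3 = 0.0633 (log Q = −1.199), giving E = +1.30 − (0.0591/3)·(−1.199) = +1.3236 V.
Then ΔG = −nFE = −3 × 96500 × +1.3236 J/mol = −383 kJ/mol.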